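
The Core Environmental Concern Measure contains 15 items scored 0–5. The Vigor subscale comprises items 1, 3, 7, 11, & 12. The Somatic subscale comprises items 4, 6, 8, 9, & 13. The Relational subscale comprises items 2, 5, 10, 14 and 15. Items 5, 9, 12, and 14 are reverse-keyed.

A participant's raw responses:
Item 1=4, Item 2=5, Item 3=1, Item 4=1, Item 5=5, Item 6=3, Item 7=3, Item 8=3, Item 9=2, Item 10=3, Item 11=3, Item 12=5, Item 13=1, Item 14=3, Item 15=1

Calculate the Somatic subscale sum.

11

Somatic items: 4, 6, 8, 9, 13.
Of these, item 9 is reverse-keyed; reverse-coded value = 5 − response.
  item 4: 1
  item 6: 3
  item 8: 3
  item 9: 5 − 2 = 3
  item 13: 1
Sum = 1 + 3 + 3 + 3 + 1 = 11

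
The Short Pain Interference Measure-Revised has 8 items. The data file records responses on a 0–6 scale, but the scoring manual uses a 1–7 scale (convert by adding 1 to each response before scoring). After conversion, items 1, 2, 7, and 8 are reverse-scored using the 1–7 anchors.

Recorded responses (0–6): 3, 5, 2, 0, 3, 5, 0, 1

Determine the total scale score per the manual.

33

Convert to 1–7: 4, 6, 3, 1, 4, 6, 1, 2
Reverse-coded (reverse-coded value = 8 − response):
  item 1: 8 − 4 = 4
  item 2: 8 − 6 = 2
  item 7: 8 − 1 = 7
  item 8: 8 − 2 = 6
Scored: 4, 2, 3, 1, 4, 6, 7, 6
Total = 33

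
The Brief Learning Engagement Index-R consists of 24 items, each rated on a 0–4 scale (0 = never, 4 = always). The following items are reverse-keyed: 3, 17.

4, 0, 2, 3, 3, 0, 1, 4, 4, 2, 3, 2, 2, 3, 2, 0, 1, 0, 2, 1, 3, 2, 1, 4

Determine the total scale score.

Reversing items 3 & 17 with 4 − raw:
Total = 4 + 0 + (4−2) + 3 + 3 + 0 + 1 + 4 + 4 + 2 + 3 + 2 + 2 + 3 + 2 + 0 + (4−1) + 0 + 2 + 1 + 3 + 2 + 1 + 4
      = 4 + 0 + 2 + 3 + 3 + 0 + 1 + 4 + 4 + 2 + 3 + 2 + 2 + 3 + 2 + 0 + 3 + 0 + 2 + 1 + 3 + 2 + 1 + 4 = 51

51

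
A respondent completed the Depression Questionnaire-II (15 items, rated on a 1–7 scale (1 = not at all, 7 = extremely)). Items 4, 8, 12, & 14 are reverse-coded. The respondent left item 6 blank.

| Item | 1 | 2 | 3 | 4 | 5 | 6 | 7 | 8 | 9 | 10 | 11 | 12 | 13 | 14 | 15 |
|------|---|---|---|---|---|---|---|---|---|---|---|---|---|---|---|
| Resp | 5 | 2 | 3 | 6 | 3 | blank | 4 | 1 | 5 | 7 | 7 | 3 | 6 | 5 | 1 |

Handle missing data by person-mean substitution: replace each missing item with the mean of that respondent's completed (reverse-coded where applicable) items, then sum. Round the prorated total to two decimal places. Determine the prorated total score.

64.29

Reverse-coded (reversed = (1+7) − raw = 8 − raw):
  item 4: 8 − 6 = 2
  item 8: 8 − 1 = 7
  item 12: 8 − 3 = 5
  item 14: 8 − 5 = 3
Completed scored items (14 of 15): 5, 2, 3, 2, 3, 4, 7, 5, 7, 7, 5, 6, 3, 1; sum = 60.
Person mean = 60 / 14 ≈ 4.2857
Prorated total = (60 / 14) × 15 = 64.29 (to 2 dp)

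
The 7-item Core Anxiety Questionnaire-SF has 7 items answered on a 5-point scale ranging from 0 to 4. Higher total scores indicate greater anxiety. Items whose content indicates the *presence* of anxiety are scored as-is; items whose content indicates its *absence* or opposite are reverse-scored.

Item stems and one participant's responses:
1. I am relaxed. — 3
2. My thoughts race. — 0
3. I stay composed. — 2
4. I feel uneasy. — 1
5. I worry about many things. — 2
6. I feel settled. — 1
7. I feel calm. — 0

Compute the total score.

Items 1, 3, 6, 7 describe the absence/opposite of anxiety → reverse-score.
reverse-coded value = 4 − response.
  item 1: 4 − 3 = 1
  item 2: 0
  item 3: 4 − 2 = 2
  item 4: 1
  item 5: 2
  item 6: 4 − 1 = 3
  item 7: 4 − 0 = 4
Total = 1 + 0 + 2 + 1 + 2 + 3 + 4 = 13

13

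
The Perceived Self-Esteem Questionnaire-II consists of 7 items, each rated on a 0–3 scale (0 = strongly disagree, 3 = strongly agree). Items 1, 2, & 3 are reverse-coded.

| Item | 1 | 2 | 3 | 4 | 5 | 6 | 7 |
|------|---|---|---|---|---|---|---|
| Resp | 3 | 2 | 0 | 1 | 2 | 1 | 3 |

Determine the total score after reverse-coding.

11

Reversing items 1, 2, and 3 with 3 − raw:
Total = (3−3) + (3−2) + (3−0) + 1 + 2 + 1 + 3
      = 0 + 1 + 3 + 1 + 2 + 1 + 3 = 11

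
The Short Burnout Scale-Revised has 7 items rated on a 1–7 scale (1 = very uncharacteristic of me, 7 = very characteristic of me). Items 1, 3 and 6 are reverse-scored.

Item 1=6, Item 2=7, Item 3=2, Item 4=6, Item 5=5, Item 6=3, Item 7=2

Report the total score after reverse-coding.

33

Reverse-scored items use 8 − raw:
  item 1: 8 − 6 = 2
  item 3: 8 − 2 = 6
  item 6: 8 − 3 = 5
Scored responses: 2, 7, 6, 6, 5, 5, 2
Total = 2 + 7 + 6 + 6 + 5 + 5 + 2 = 33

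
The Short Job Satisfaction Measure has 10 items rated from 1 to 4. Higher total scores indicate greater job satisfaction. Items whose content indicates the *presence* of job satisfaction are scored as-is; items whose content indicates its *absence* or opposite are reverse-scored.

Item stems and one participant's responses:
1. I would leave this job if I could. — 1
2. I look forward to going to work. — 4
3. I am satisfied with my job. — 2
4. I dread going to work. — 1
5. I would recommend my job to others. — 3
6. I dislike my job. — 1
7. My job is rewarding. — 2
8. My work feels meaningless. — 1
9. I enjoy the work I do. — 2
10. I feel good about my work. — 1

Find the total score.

30

Items 1, 4, 6, 8 describe the absence/opposite of job satisfaction → reverse-score.
on a 1–4 scale, reversed = 5 − raw.
  item 1: 5 − 1 = 4
  item 2: 4
  item 3: 2
  item 4: 5 − 1 = 4
  item 5: 3
  item 6: 5 − 1 = 4
  item 7: 2
  item 8: 5 − 1 = 4
  item 9: 2
  item 10: 1
Total = 4 + 4 + 2 + 4 + 3 + 4 + 2 + 4 + 2 + 1 = 30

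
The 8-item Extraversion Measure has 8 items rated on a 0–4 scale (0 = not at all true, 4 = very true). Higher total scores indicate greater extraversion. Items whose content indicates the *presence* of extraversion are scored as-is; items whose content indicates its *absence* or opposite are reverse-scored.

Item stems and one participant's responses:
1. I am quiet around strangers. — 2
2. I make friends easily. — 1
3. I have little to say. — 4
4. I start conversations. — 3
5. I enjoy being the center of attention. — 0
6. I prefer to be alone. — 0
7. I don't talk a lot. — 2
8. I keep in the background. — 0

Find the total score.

Items 1, 3, 6, 7, 8 describe the absence/opposite of extraversion → reverse-score.
on a 0–4 scale, reversed = 4 − raw.
  item 1: 4 − 2 = 2
  item 2: 1
  item 3: 4 − 4 = 0
  item 4: 3
  item 5: 0
  item 6: 4 − 0 = 4
  item 7: 4 − 2 = 2
  item 8: 4 − 0 = 4
Total = 2 + 1 + 0 + 3 + 0 + 4 + 2 + 4 = 16

16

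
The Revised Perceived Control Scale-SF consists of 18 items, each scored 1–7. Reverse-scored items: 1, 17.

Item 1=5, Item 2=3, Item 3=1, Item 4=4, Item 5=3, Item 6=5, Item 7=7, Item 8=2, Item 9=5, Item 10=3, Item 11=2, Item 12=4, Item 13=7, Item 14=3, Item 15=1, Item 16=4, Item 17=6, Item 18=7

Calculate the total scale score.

Reverse-scored items use 8 − raw:
  item 1: 8 − 5 = 3
  item 17: 8 − 6 = 2
Scored items: 3, 3, 1, 4, 3, 5, 7, 2, 5, 3, 2, 4, 7, 3, 1, 4, 2, 7
Total = 3 + 3 + 1 + 4 + 3 + 5 + 7 + 2 + 5 + 3 + 2 + 4 + 7 + 3 + 1 + 4 + 2 + 7 = 66

66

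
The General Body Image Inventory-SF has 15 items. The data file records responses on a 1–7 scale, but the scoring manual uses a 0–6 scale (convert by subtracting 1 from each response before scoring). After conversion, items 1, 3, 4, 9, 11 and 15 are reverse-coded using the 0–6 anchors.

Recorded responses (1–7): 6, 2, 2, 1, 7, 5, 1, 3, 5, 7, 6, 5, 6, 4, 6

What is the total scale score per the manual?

Convert to 0–6: 5, 1, 1, 0, 6, 4, 0, 2, 4, 6, 5, 4, 5, 3, 5
Reverse-coded (reversed = (0+6) − raw = 6 − raw):
  item 1: 6 − 5 = 1
  item 3: 6 − 1 = 5
  item 4: 6 − 0 = 6
  item 9: 6 − 4 = 2
  item 11: 6 − 5 = 1
  item 15: 6 − 5 = 1
Scored: 1, 1, 5, 6, 6, 4, 0, 2, 2, 6, 1, 4, 5, 3, 1
Total = 47

47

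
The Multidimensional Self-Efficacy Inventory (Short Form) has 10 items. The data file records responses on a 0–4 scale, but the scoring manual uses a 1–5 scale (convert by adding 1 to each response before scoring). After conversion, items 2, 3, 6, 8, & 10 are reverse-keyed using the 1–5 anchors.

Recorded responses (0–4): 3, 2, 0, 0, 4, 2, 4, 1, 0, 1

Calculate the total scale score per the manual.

Convert to 1–5: 4, 3, 1, 1, 5, 3, 5, 2, 1, 2
Reverse-coded (reverse-coded value = 6 − response):
  item 2: 6 − 3 = 3
  item 3: 6 − 1 = 5
  item 6: 6 − 3 = 3
  item 8: 6 − 2 = 4
  item 10: 6 − 2 = 4
Scored: 4, 3, 5, 1, 5, 3, 5, 4, 1, 4
Total = 35

35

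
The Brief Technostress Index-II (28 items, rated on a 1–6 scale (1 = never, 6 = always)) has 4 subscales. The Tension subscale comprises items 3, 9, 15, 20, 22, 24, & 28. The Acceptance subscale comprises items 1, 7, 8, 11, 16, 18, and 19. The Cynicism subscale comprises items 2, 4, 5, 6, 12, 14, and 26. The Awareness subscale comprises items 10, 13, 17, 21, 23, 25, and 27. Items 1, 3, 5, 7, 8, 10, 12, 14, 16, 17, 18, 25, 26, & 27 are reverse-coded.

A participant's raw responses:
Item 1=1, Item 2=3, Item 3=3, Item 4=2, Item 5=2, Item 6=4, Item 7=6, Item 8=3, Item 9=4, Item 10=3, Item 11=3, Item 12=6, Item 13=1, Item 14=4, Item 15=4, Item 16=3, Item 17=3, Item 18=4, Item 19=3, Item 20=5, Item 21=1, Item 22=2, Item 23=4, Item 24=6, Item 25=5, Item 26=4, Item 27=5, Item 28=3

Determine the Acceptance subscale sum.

24

Acceptance items: 1, 7, 8, 11, 16, 18, 19.
Of these, items 1, 7, 8, 16, & 18 are reverse-coded; reversed = (1+6) − raw = 7 − raw.
  item 1: 7 − 1 = 6
  item 7: 7 − 6 = 1
  item 8: 7 − 3 = 4
  item 11: 3
  item 16: 7 − 3 = 4
  item 18: 7 − 4 = 3
  item 19: 3
Sum = 6 + 1 + 4 + 3 + 4 + 3 + 3 = 24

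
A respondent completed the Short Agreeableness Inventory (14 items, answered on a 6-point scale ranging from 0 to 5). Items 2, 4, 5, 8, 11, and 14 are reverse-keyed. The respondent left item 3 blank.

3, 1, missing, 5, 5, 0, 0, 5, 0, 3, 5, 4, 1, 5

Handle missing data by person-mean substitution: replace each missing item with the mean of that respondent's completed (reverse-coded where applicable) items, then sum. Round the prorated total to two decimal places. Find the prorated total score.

Reverse-coded (reversed = (0+5) − raw = 5 − raw):
  item 2: 5 − 1 = 4
  item 4: 5 − 5 = 0
  item 5: 5 − 5 = 0
  item 8: 5 − 5 = 0
  item 11: 5 − 5 = 0
  item 14: 5 − 5 = 0
Completed scored items (13 of 14): 3, 4, 0, 0, 0, 0, 0, 0, 3, 0, 4, 1, 0; sum = 15.
Person mean = 15 / 13 ≈ 1.1538
Prorated total = (15 / 13) × 14 = 16.15 (to 2 dp)

16.15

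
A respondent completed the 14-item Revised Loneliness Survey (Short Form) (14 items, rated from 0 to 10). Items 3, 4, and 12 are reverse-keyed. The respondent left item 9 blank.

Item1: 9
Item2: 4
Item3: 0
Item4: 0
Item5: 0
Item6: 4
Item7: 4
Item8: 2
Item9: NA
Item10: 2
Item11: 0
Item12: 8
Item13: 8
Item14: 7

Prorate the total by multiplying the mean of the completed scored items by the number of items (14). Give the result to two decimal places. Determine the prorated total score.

66.77

Reverse-coded (on a 0–10 scale, reversed = 10 − raw):
  item 3: 10 − 0 = 10
  item 4: 10 − 0 = 10
  item 12: 10 − 8 = 2
Completed scored items (13 of 14): 9, 4, 10, 10, 0, 4, 4, 2, 2, 0, 2, 8, 7; sum = 62.
Person mean = 62 / 13 ≈ 4.7692
Prorated total = (62 / 13) × 14 = 66.77 (to 2 dp)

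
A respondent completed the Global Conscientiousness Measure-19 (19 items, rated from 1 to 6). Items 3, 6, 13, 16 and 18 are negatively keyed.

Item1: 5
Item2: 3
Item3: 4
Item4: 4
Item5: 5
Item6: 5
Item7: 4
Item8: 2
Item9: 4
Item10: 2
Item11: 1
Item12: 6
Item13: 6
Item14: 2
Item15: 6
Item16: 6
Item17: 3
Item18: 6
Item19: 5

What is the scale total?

60

Reverse-coded items (reversed = (1+6) − raw = 7 − raw):
  item 3: 7 − 4 = 3
  item 6: 7 − 5 = 2
  item 13: 7 − 6 = 1
  item 16: 7 − 6 = 1
  item 18: 7 − 6 = 1
After reverse-coding: 5, 3, 3, 4, 5, 2, 4, 2, 4, 2, 1, 6, 1, 2, 6, 1, 3, 1, 5
Total = 5 + 3 + 3 + 4 + 5 + 2 + 4 + 2 + 4 + 2 + 1 + 6 + 1 + 2 + 6 + 1 + 3 + 1 + 5 = 60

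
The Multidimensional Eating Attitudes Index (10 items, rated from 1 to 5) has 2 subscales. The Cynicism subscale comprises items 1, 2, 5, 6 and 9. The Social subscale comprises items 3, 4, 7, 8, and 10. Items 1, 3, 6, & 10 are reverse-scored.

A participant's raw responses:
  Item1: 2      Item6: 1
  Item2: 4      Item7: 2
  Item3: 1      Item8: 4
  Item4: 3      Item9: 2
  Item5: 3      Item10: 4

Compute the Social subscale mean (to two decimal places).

Social items: 3, 4, 7, 8, 10.
Of these, items 3 & 10 are reverse-scored; on a 1–5 scale, reversed = 6 − raw.
  item 3: 6 − 1 = 5
  item 4: 3
  item 7: 2
  item 8: 4
  item 10: 6 − 4 = 2
Sum = 5 + 3 + 2 + 4 + 2 = 16
Mean = 16 / 5 = 3.20

3.20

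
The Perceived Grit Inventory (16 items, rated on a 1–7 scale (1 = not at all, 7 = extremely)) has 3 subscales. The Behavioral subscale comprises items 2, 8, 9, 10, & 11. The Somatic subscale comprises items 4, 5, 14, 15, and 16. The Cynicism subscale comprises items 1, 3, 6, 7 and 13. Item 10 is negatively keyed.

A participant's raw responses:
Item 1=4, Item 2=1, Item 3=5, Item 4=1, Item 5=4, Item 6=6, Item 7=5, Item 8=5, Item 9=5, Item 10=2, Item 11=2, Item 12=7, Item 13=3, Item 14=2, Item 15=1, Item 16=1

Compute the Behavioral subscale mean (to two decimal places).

Behavioral items: 2, 8, 9, 10, 11.
Of these, item 10 is negatively keyed; on a 1–7 scale, reversed = 8 − raw.
  item 2: 1
  item 8: 5
  item 9: 5
  item 10: 8 − 2 = 6
  item 11: 2
Sum = 1 + 5 + 5 + 6 + 2 = 19
Mean = 19 / 5 = 3.80

3.80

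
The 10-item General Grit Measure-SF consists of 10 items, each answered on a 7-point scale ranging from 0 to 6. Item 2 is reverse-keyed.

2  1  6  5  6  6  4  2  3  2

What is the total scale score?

41

Raw sum = 37. Reverse-keyed items: 2; their raw sum = 1.
Each reversal replaces raw with 6 − raw, changing the total by 6 − 2·raw per item.
Total = 37 + 1·6 − 2·1 = 37 + 6 − 2 = 41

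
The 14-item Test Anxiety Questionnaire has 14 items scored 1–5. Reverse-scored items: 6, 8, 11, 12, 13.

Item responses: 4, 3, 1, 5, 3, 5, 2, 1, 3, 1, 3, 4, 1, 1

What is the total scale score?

Raw sum = 37. Reverse-scored items: 6, 8, 11, 12, 13; their raw sum = 14.
Each reversal replaces raw with 6 − raw, changing the total by 6 − 2·raw per item.
Total = 37 + 5·6 − 2·14 = 37 + 30 − 28 = 39

39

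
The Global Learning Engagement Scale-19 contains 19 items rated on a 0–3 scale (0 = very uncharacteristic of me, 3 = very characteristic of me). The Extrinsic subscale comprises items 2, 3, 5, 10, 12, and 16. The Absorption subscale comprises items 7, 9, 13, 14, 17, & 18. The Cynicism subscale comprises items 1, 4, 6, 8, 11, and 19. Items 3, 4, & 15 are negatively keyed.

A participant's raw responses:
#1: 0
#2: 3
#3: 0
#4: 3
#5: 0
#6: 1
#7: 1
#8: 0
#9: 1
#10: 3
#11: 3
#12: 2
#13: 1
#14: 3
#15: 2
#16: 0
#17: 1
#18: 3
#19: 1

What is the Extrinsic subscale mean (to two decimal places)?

1.83

Extrinsic items: 2, 3, 5, 10, 12, 16.
Of these, item 3 is negatively keyed; reverse-coded value = 3 − response.
  item 2: 3
  item 3: 3 − 0 = 3
  item 5: 0
  item 10: 3
  item 12: 2
  item 16: 0
Sum = 3 + 3 + 0 + 3 + 2 + 0 = 11
Mean = 11 / 6 = 1.83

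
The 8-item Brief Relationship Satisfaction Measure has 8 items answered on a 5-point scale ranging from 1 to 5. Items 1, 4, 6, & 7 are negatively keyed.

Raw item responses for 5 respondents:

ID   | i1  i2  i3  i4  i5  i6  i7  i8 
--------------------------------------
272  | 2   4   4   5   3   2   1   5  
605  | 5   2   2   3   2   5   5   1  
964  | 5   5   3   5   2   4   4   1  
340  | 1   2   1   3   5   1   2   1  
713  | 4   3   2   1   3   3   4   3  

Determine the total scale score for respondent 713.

23

Respondent 713 raw: 4, 3, 2, 1, 3, 3, 4, 3.
Reverse-coded (reversed = (1+5) − raw = 6 − raw):
  item 1: 6 − 4 = 2
  item 2: 3
  item 3: 2
  item 4: 6 − 1 = 5
  item 5: 3
  item 6: 6 − 3 = 3
  item 7: 6 − 4 = 2
  item 8: 3
Sum = 2 + 3 + 2 + 5 + 3 + 3 + 2 + 3 = 23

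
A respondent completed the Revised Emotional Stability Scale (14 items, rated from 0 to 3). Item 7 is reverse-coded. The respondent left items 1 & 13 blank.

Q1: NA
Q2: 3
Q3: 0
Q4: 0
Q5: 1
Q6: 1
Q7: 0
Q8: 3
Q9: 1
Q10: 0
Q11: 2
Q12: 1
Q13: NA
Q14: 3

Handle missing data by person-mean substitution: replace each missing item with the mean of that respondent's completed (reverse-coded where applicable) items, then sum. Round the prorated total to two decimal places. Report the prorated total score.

21.00

Reverse-coded (on a 0–3 scale, reversed = 3 − raw):
  item 7: 3 − 0 = 3
Completed scored items (12 of 14): 3, 0, 0, 1, 1, 3, 3, 1, 0, 2, 1, 3; sum = 18.
Person mean = 18 / 12 ≈ 1.5000
Prorated total = (18 / 12) × 14 = 21.00 (to 2 dp)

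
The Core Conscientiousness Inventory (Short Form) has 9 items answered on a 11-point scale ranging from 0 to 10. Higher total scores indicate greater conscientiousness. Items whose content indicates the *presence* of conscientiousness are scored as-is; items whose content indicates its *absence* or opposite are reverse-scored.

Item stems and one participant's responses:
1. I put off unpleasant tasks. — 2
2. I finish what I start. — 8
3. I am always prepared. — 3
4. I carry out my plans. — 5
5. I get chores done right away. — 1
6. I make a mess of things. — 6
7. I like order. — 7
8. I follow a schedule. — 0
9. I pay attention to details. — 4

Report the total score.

Items 1, 6 describe the absence/opposite of conscientiousness → reverse-score.
reversed = (0+10) − raw = 10 − raw.
  item 1: 10 − 2 = 8
  item 2: 8
  item 3: 3
  item 4: 5
  item 5: 1
  item 6: 10 − 6 = 4
  item 7: 7
  item 8: 0
  item 9: 4
Total = 8 + 8 + 3 + 5 + 1 + 4 + 7 + 0 + 4 = 40

40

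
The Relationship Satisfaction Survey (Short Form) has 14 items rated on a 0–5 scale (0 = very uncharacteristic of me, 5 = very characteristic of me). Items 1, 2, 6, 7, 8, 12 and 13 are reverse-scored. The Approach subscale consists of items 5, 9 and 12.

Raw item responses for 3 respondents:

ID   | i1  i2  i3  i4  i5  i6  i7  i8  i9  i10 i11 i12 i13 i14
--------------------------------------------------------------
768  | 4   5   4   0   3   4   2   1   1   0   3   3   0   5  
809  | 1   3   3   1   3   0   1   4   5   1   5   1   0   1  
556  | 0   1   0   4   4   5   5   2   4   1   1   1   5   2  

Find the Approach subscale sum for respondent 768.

Respondent 768 raw: 4, 5, 4, 0, 3, 4, 2, 1, 1, 0, 3, 3, 0, 5.
Approach items: 5, 9, 12.
Reverse-coded (reversed = (0+5) − raw = 5 − raw):
  item 5: 3
  item 9: 1
  item 12: 5 − 3 = 2
Sum = 3 + 1 + 2 = 6

6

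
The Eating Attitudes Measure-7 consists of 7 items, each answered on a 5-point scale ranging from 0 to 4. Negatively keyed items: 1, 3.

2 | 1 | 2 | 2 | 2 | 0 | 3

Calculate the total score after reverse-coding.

12

Raw sum = 12. Negatively keyed items: 1, 3; their raw sum = 4.
Each reversal replaces raw with 4 − raw, changing the total by 4 − 2·raw per item.
Total = 12 + 2·4 − 2·4 = 12 + 8 − 8 = 12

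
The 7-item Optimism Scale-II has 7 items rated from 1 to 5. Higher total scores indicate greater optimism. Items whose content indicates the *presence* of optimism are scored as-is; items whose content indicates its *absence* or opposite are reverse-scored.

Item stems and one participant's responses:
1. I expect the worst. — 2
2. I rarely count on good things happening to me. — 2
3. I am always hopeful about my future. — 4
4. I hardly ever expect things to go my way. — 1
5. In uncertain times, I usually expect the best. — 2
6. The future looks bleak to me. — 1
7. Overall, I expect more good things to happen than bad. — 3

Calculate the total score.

Items 1, 2, 4, 6 describe the absence/opposite of optimism → reverse-score.
reversed = (1+5) − raw = 6 − raw.
  item 1: 6 − 2 = 4
  item 2: 6 − 2 = 4
  item 3: 4
  item 4: 6 − 1 = 5
  item 5: 2
  item 6: 6 − 1 = 5
  item 7: 3
Total = 4 + 4 + 4 + 5 + 2 + 5 + 3 = 27

27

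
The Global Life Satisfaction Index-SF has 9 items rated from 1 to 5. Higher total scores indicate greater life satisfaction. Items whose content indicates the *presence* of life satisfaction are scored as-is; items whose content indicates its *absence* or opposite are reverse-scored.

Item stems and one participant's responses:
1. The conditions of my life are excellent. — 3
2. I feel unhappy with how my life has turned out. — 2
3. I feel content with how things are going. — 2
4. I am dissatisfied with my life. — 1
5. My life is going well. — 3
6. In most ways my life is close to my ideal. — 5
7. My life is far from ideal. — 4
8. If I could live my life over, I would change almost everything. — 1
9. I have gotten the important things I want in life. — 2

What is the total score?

31

Items 2, 4, 7, 8 describe the absence/opposite of life satisfaction → reverse-score.
reversed = (1+5) − raw = 6 − raw.
  item 1: 3
  item 2: 6 − 2 = 4
  item 3: 2
  item 4: 6 − 1 = 5
  item 5: 3
  item 6: 5
  item 7: 6 − 4 = 2
  item 8: 6 − 1 = 5
  item 9: 2
Total = 3 + 4 + 2 + 5 + 3 + 5 + 2 + 5 + 2 = 31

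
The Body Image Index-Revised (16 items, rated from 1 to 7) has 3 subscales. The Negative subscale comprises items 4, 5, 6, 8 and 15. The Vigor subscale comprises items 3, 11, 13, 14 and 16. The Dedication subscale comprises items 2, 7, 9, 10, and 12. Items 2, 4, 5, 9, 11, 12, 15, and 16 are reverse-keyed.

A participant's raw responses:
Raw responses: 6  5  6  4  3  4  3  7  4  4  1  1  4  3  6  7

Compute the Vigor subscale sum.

Vigor items: 3, 11, 13, 14, 16.
Of these, items 11 & 16 are reverse-keyed; on a 1–7 scale, reversed = 8 − raw.
  item 3: 6
  item 11: 8 − 1 = 7
  item 13: 4
  item 14: 3
  item 16: 8 − 7 = 1
Sum = 6 + 7 + 4 + 3 + 1 = 21

21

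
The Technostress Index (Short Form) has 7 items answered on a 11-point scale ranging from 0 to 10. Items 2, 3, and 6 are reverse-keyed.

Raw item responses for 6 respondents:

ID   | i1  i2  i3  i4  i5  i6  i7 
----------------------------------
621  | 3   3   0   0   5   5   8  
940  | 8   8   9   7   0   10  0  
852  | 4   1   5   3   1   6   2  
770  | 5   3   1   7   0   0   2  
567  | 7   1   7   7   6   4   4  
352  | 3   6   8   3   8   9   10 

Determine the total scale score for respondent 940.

18

Respondent 940 raw: 8, 8, 9, 7, 0, 10, 0.
Reverse-coded (reverse-coded value = 10 − response):
  item 1: 8
  item 2: 10 − 8 = 2
  item 3: 10 − 9 = 1
  item 4: 7
  item 5: 0
  item 6: 10 − 10 = 0
  item 7: 0
Sum = 8 + 2 + 1 + 7 + 0 + 0 + 0 = 18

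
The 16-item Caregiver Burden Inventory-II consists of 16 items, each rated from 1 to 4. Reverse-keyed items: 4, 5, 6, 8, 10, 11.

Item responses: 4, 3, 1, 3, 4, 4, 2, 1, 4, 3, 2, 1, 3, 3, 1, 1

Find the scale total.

Reverse-keyed items use 5 − raw:
  item 4: 5 − 3 = 2
  item 5: 5 − 4 = 1
  item 6: 5 − 4 = 1
  item 8: 5 − 1 = 4
  item 10: 5 − 3 = 2
  item 11: 5 − 2 = 3
Scored responses: 4, 3, 1, 2, 1, 1, 2, 4, 4, 2, 3, 1, 3, 3, 1, 1
Total = 4 + 3 + 1 + 2 + 1 + 1 + 2 + 4 + 4 + 2 + 3 + 1 + 3 + 3 + 1 + 1 = 36

36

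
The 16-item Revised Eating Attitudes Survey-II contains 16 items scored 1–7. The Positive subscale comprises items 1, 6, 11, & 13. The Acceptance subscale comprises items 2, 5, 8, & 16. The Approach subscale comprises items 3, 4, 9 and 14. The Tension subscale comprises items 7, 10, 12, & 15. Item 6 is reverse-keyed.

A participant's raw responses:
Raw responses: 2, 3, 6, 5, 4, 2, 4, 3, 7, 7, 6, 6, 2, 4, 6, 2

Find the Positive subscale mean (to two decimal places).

4.00

Positive items: 1, 6, 11, 13.
Of these, item 6 is reverse-keyed; on a 1–7 scale, reversed = 8 − raw.
  item 1: 2
  item 6: 8 − 2 = 6
  item 11: 6
  item 13: 2
Sum = 2 + 6 + 6 + 2 = 16
Mean = 16 / 4 = 4.00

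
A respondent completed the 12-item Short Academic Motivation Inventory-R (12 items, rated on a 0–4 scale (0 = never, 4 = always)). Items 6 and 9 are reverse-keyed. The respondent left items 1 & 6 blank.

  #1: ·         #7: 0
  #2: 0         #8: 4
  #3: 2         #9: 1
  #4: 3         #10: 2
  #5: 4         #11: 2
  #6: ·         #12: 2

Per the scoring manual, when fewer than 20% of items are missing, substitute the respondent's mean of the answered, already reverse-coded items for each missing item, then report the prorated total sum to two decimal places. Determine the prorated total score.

Reverse-coded (reversed = (0+4) − raw = 4 − raw):
  item 9: 4 − 1 = 3
Completed scored items (10 of 12): 0, 2, 3, 4, 0, 4, 3, 2, 2, 2; sum = 22.
Person mean = 22 / 10 ≈ 2.2000
Prorated total = (22 / 10) × 12 = 26.40 (to 2 dp)

26.40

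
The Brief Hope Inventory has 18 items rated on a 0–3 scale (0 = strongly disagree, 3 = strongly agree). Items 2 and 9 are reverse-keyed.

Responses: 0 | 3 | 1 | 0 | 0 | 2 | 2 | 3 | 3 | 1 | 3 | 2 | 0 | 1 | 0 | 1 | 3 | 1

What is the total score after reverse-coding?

Raw sum = 26. Reverse-keyed items: 2, 9; their raw sum = 6.
Each reversal replaces raw with 3 − raw, changing the total by 3 − 2·raw per item.
Total = 26 + 2·3 − 2·6 = 26 + 6 − 12 = 20

20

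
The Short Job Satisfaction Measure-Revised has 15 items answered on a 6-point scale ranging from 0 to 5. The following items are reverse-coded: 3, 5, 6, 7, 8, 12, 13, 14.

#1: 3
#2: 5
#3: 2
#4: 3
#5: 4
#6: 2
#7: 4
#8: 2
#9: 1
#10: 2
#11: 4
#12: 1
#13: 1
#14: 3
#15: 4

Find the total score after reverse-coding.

Apply reverse scoring (reversed = (0+5) − raw = 5 − raw):
  item 3: 5 − 2 = 3
  item 5: 5 − 4 = 1
  item 6: 5 − 2 = 3
  item 7: 5 − 4 = 1
  item 8: 5 − 2 = 3
  item 12: 5 − 1 = 4
  item 13: 5 − 1 = 4
  item 14: 5 − 3 = 2
After reverse-coding: 3, 5, 3, 3, 1, 3, 1, 3, 1, 2, 4, 4, 4, 2, 4
Total = 3 + 5 + 3 + 3 + 1 + 3 + 1 + 3 + 1 + 2 + 4 + 4 + 4 + 2 + 4 = 43

43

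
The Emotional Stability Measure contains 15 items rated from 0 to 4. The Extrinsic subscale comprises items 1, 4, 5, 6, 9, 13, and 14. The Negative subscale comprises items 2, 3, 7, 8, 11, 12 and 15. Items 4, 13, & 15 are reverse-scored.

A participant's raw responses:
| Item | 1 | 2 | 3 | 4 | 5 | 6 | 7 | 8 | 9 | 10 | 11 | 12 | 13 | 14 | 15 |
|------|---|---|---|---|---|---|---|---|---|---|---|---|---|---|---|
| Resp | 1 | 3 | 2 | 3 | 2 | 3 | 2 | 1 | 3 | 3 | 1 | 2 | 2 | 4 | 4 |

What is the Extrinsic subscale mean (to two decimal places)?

2.29

Extrinsic items: 1, 4, 5, 6, 9, 13, 14.
Of these, items 4 & 13 are reverse-scored; reversed = (0+4) − raw = 4 − raw.
  item 1: 1
  item 4: 4 − 3 = 1
  item 5: 2
  item 6: 3
  item 9: 3
  item 13: 4 − 2 = 2
  item 14: 4
Sum = 1 + 1 + 2 + 3 + 3 + 2 + 4 = 16
Mean = 16 / 7 = 2.29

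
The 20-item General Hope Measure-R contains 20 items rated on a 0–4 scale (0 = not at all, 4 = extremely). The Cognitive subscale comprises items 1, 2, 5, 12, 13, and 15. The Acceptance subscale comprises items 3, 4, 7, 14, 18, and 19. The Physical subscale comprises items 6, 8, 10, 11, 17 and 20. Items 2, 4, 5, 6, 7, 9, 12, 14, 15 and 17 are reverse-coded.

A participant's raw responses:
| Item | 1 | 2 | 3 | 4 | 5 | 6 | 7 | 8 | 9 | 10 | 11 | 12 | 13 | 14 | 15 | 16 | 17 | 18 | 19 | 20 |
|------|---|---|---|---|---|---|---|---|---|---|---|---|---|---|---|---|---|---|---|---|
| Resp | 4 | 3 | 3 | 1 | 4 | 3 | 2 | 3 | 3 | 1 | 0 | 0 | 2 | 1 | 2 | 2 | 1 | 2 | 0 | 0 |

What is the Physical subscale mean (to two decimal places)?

1.33

Physical items: 6, 8, 10, 11, 17, 20.
Of these, items 6 and 17 are reverse-coded; reverse-coded value = 4 − response.
  item 6: 4 − 3 = 1
  item 8: 3
  item 10: 1
  item 11: 0
  item 17: 4 − 1 = 3
  item 20: 0
Sum = 1 + 3 + 1 + 0 + 3 + 0 = 8
Mean = 8 / 6 = 1.33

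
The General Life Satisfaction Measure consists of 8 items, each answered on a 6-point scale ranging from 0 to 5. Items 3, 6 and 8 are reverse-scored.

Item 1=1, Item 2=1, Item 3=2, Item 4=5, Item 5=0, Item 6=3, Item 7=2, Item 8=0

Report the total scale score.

Raw sum = 14. Reverse-scored items: 3, 6, 8; their raw sum = 5.
Each reversal replaces raw with 5 − raw, changing the total by 5 − 2·raw per item.
Total = 14 + 3·5 − 2·5 = 14 + 15 − 10 = 19

19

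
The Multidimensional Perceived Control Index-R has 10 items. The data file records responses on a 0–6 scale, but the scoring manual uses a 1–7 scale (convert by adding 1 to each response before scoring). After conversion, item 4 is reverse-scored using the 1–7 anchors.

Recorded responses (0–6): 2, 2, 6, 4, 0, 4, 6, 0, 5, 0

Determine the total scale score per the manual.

Convert to 1–7: 3, 3, 7, 5, 1, 5, 7, 1, 6, 1
Reverse-coded (on a 1–7 scale, reversed = 8 − raw):
  item 4: 8 − 5 = 3
Scored: 3, 3, 7, 3, 1, 5, 7, 1, 6, 1
Total = 37

37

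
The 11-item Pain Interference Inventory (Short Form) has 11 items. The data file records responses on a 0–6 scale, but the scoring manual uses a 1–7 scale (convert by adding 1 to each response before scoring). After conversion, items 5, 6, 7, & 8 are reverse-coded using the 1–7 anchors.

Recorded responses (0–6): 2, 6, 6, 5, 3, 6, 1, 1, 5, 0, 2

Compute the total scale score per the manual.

50

Convert to 1–7: 3, 7, 7, 6, 4, 7, 2, 2, 6, 1, 3
Reverse-coded (on a 1–7 scale, reversed = 8 − raw):
  item 5: 8 − 4 = 4
  item 6: 8 − 7 = 1
  item 7: 8 − 2 = 6
  item 8: 8 − 2 = 6
Scored: 3, 7, 7, 6, 4, 1, 6, 6, 6, 1, 3
Total = 50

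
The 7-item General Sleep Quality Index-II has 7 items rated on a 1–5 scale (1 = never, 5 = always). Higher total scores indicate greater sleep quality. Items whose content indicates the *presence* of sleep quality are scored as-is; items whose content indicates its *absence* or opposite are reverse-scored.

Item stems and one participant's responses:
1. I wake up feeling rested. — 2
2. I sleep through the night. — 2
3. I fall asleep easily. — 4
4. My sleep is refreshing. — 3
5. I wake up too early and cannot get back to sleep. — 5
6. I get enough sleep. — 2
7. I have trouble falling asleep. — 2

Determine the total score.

18

Items 5, 7 describe the absence/opposite of sleep quality → reverse-score.
reversed = (1+5) − raw = 6 − raw.
  item 1: 2
  item 2: 2
  item 3: 4
  item 4: 3
  item 5: 6 − 5 = 1
  item 6: 2
  item 7: 6 − 2 = 4
Total = 2 + 2 + 4 + 3 + 1 + 2 + 4 = 18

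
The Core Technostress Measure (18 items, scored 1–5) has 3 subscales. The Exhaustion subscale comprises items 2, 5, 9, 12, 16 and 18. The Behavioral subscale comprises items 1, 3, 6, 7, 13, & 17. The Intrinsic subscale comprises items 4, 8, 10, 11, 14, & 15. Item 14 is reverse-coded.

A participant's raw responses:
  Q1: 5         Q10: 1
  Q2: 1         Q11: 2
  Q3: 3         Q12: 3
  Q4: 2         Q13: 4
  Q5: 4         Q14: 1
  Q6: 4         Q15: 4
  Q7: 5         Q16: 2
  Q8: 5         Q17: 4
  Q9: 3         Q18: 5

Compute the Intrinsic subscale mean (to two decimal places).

3.17

Intrinsic items: 4, 8, 10, 11, 14, 15.
Of these, item 14 is reverse-coded; reversed = (1+5) − raw = 6 − raw.
  item 4: 2
  item 8: 5
  item 10: 1
  item 11: 2
  item 14: 6 − 1 = 5
  item 15: 4
Sum = 2 + 5 + 1 + 2 + 5 + 4 = 19
Mean = 19 / 6 = 3.17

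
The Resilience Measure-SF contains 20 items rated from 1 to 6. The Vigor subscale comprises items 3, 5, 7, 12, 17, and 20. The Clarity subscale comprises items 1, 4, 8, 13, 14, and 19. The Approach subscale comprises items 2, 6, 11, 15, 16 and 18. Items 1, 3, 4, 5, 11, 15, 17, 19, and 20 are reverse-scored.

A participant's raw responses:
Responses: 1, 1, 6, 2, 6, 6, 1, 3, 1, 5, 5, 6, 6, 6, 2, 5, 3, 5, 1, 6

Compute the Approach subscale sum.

24

Approach items: 2, 6, 11, 15, 16, 18.
Of these, items 11 and 15 are reverse-scored; reversed = (1+6) − raw = 7 − raw.
  item 2: 1
  item 6: 6
  item 11: 7 − 5 = 2
  item 15: 7 − 2 = 5
  item 16: 5
  item 18: 5
Sum = 1 + 6 + 2 + 5 + 5 + 5 = 24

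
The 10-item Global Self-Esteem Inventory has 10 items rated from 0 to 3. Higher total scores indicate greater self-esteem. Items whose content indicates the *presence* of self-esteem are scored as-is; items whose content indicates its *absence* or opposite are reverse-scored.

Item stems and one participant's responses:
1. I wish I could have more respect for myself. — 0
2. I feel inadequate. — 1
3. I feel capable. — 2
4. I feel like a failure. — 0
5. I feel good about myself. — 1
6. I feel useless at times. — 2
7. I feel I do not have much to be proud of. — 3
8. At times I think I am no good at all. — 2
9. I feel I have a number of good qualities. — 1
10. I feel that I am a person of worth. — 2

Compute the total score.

16

Items 1, 2, 4, 6, 7, 8 describe the absence/opposite of self-esteem → reverse-score.
on a 0–3 scale, reversed = 3 − raw.
  item 1: 3 − 0 = 3
  item 2: 3 − 1 = 2
  item 3: 2
  item 4: 3 − 0 = 3
  item 5: 1
  item 6: 3 − 2 = 1
  item 7: 3 − 3 = 0
  item 8: 3 − 2 = 1
  item 9: 1
  item 10: 2
Total = 3 + 2 + 2 + 3 + 1 + 1 + 0 + 1 + 1 + 2 = 16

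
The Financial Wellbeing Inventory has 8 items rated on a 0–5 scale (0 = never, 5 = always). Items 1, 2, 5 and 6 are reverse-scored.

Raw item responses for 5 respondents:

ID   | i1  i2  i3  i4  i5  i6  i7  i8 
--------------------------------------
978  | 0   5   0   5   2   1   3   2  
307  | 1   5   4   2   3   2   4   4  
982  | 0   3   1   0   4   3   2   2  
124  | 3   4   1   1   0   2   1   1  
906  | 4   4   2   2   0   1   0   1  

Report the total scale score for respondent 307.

23

Respondent 307 raw: 1, 5, 4, 2, 3, 2, 4, 4.
Reverse-coded (on a 0–5 scale, reversed = 5 − raw):
  item 1: 5 − 1 = 4
  item 2: 5 − 5 = 0
  item 3: 4
  item 4: 2
  item 5: 5 − 3 = 2
  item 6: 5 − 2 = 3
  item 7: 4
  item 8: 4
Sum = 4 + 0 + 4 + 2 + 2 + 3 + 4 + 4 = 23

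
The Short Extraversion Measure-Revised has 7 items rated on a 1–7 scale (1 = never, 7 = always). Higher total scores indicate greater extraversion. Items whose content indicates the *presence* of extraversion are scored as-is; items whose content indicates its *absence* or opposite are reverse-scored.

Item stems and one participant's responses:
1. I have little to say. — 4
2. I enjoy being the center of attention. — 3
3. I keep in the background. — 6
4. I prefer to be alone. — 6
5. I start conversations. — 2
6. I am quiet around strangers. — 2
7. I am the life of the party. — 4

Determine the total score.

23

Items 1, 3, 4, 6 describe the absence/opposite of extraversion → reverse-score.
on a 1–7 scale, reversed = 8 − raw.
  item 1: 8 − 4 = 4
  item 2: 3
  item 3: 8 − 6 = 2
  item 4: 8 − 6 = 2
  item 5: 2
  item 6: 8 − 2 = 6
  item 7: 4
Total = 4 + 3 + 2 + 2 + 2 + 6 + 4 = 23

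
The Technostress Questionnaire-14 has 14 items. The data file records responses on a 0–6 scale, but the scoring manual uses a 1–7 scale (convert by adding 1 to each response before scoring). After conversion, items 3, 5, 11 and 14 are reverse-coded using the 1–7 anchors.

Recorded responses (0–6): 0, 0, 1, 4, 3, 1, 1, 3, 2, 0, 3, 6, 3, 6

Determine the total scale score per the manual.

45

Convert to 1–7: 1, 1, 2, 5, 4, 2, 2, 4, 3, 1, 4, 7, 4, 7
Reverse-coded (reversed = (1+7) − raw = 8 − raw):
  item 3: 8 − 2 = 6
  item 5: 8 − 4 = 4
  item 11: 8 − 4 = 4
  item 14: 8 − 7 = 1
Scored: 1, 1, 6, 5, 4, 2, 2, 4, 3, 1, 4, 7, 4, 1
Total = 45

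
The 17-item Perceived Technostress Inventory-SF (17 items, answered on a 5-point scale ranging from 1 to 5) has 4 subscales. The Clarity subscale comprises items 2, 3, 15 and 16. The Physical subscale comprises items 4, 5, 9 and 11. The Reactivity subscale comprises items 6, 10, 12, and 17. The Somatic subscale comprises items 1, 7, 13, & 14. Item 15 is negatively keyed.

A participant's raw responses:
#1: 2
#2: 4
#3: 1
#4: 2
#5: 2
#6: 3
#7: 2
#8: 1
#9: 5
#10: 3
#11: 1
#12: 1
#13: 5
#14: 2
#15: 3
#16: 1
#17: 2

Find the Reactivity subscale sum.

9

Reactivity items: 6, 10, 12, 17.
  item 6: 3
  item 10: 3
  item 12: 1
  item 17: 2
Sum = 3 + 3 + 1 + 2 = 9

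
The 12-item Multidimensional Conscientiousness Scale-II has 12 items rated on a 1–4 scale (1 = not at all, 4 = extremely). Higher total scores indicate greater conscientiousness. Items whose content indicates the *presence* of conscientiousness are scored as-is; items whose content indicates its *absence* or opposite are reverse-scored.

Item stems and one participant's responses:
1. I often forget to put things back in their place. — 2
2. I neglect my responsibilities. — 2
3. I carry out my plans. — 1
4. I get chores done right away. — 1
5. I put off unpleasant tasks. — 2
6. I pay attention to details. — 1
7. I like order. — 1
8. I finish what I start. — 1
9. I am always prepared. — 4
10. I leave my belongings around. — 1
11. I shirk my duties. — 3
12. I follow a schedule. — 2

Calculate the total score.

26

Items 1, 2, 5, 10, 11 describe the absence/opposite of conscientiousness → reverse-score.
reversed = (1+4) − raw = 5 − raw.
  item 1: 5 − 2 = 3
  item 2: 5 − 2 = 3
  item 3: 1
  item 4: 1
  item 5: 5 − 2 = 3
  item 6: 1
  item 7: 1
  item 8: 1
  item 9: 4
  item 10: 5 − 1 = 4
  item 11: 5 − 3 = 2
  item 12: 2
Total = 3 + 3 + 1 + 1 + 3 + 1 + 1 + 1 + 4 + 4 + 2 + 2 = 26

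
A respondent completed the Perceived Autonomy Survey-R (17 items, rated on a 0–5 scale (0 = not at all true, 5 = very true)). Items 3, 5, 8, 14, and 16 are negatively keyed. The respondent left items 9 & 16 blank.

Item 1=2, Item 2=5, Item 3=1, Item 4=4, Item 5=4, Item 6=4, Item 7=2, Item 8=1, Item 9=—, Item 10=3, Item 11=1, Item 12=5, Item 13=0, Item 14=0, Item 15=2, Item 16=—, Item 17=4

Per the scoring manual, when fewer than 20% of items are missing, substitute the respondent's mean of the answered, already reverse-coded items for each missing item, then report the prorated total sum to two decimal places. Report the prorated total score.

Reverse-coded (on a 0–5 scale, reversed = 5 − raw):
  item 3: 5 − 1 = 4
  item 5: 5 − 4 = 1
  item 8: 5 − 1 = 4
  item 14: 5 − 0 = 5
Completed scored items (15 of 17): 2, 5, 4, 4, 1, 4, 2, 4, 3, 1, 5, 0, 5, 2, 4; sum = 46.
Person mean = 46 / 15 ≈ 3.0667
Prorated total = (46 / 15) × 17 = 52.13 (to 2 dp)

52.13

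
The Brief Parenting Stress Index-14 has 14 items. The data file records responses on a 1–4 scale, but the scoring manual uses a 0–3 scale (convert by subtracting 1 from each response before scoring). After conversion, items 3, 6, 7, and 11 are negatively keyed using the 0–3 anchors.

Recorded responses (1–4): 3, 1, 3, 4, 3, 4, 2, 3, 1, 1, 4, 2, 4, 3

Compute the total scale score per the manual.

18

Convert to 0–3: 2, 0, 2, 3, 2, 3, 1, 2, 0, 0, 3, 1, 3, 2
Reverse-coded (reversed = (0+3) − raw = 3 − raw):
  item 3: 3 − 2 = 1
  item 6: 3 − 3 = 0
  item 7: 3 − 1 = 2
  item 11: 3 − 3 = 0
Scored: 2, 0, 1, 3, 2, 0, 2, 2, 0, 0, 0, 1, 3, 2
Total = 18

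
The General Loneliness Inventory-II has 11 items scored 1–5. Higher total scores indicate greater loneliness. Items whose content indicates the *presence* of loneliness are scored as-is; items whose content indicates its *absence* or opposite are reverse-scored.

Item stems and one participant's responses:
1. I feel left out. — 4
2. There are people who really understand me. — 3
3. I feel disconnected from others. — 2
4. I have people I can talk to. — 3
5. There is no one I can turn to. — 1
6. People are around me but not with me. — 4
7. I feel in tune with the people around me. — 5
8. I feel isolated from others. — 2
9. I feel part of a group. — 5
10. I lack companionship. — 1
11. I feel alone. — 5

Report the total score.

Items 2, 4, 7, 9 describe the absence/opposite of loneliness → reverse-score.
reverse-coded value = 6 − response.
  item 1: 4
  item 2: 6 − 3 = 3
  item 3: 2
  item 4: 6 − 3 = 3
  item 5: 1
  item 6: 4
  item 7: 6 − 5 = 1
  item 8: 2
  item 9: 6 − 5 = 1
  item 10: 1
  item 11: 5
Total = 4 + 3 + 2 + 3 + 1 + 4 + 1 + 2 + 1 + 1 + 5 = 27

27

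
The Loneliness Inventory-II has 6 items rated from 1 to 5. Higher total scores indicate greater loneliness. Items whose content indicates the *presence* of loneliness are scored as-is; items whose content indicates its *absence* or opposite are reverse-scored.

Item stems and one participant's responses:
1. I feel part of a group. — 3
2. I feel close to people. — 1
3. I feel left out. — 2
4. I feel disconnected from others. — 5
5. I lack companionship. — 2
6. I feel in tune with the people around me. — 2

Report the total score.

21

Items 1, 2, 6 describe the absence/opposite of loneliness → reverse-score.
on a 1–5 scale, reversed = 6 − raw.
  item 1: 6 − 3 = 3
  item 2: 6 − 1 = 5
  item 3: 2
  item 4: 5
  item 5: 2
  item 6: 6 − 2 = 4
Total = 3 + 5 + 2 + 5 + 2 + 4 = 21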